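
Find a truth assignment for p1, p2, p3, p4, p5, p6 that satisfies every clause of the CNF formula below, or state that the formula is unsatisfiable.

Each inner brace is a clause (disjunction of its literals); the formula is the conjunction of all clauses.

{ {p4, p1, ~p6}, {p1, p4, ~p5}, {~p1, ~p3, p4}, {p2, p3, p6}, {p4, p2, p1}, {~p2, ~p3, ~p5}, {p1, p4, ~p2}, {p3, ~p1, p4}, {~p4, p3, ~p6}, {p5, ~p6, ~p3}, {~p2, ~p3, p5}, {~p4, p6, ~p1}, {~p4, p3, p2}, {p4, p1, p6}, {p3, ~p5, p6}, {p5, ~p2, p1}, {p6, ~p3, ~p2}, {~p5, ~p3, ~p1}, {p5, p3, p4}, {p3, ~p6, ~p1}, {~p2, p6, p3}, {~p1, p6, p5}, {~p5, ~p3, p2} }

p1 ↦ 0,  p2 ↦ 0,  p3 ↦ 1,  p4 ↦ 1,  p5 ↦ 0,  p6 ↦ 0

Case p4 = 1:
Case p3 = 1:
Case p2 = 0:
Unit clause (~p5) forces p5 = 0.
Unit clause (~p6) forces p6 = 0.
Unit clause (~p1) forces p1 = 0.
All clauses are satisfied.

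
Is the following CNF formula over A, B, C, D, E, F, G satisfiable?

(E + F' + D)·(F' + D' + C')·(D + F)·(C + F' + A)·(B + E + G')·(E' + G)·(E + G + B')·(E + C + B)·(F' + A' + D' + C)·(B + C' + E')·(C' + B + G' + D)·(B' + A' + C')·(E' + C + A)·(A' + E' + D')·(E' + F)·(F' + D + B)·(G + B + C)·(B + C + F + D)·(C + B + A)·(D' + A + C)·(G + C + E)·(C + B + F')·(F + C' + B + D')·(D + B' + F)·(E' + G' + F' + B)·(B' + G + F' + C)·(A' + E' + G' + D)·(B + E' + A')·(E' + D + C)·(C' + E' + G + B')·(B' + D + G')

Suppose D = 1.
Suppose F = 0.
Unit clause (E') forces E = 0.
Suppose B = 1.
Unit clause (G) forces G = 1.
Suppose A = 1.
Unit clause (C') forces C = 0.
This assignment satisfies each clause.
A satisfying assignment: A: 1,  B: 1,  C: 0,  D: 1,  E: 0,  F: 0,  G: 1.

Yes, satisfiable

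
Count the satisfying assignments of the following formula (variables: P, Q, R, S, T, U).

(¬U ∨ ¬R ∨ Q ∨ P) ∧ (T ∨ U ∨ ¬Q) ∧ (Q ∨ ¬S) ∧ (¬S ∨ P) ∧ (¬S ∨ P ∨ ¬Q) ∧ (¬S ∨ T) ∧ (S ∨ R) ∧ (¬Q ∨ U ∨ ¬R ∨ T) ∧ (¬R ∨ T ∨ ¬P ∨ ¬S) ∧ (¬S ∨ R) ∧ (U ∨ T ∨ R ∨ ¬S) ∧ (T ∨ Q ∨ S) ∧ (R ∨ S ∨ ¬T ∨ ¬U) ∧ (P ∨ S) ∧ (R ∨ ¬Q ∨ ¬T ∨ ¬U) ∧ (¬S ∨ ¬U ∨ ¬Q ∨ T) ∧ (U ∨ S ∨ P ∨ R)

There are 2^6 = 64 truth assignments over (P, Q, R, S, T, U).
Split on U. With U = True, the clauses containing U are satisfied and ¬U drops from the rest; 4 of the 2^5 = 32 assignments to the other variables satisfy what remains.
With U = False, by the same count on the reduced clause set, 3 assignments work.
(One model: P=T, Q=F, R=T, S=F, T=T, U=F.)
Total: 4 + 3 = 7.

7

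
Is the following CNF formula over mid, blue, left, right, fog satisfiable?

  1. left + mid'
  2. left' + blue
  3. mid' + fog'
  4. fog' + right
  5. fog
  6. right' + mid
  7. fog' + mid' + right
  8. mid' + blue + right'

No, unsatisfiable

The clause (fog) is unit, so fog = 1.
The clause (mid') is unit, so mid = 0.
The clause (right) is unit, so right = 1.
But (right') is also a unit clause — contradiction.
No assignment satisfies every clause.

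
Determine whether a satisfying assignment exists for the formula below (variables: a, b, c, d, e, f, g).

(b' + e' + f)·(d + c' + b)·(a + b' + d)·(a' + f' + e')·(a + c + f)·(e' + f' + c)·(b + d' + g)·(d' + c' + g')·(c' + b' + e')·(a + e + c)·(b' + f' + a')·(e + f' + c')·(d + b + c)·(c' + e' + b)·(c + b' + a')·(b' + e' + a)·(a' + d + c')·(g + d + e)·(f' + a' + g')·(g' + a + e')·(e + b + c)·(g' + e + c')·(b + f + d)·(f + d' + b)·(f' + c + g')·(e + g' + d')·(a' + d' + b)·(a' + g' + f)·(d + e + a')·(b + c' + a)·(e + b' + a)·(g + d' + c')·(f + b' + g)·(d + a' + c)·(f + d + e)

Branch on b: set b = 0.
Branch on d: set d = 1.
Unit clause (g) forces g = 1.
Unit clause (c') forces c = 0.
Unit clause (e) forces e = 1.
Unit clause (f') forces f = 0.
That conflicts with the unit clause (f).
So d must be the other value — set d = 0.
Unit clause (c') forces c = 0.
That conflicts with the unit clause (c).
Either choice for d ends in contradiction.
So b must be the other value — set b = 1.
Branch on e: set e = 0.
Unit clause (a) forces a = 1.
Unit clause (f') forces f = 0.
Unit clause (c) forces c = 1.
Unit clause (d) forces d = 1.
Unit clause (g') forces g = 0.
That conflicts with the unit clause (g).
So e must be the other value — set e = 1.
Unit clause (f) forces f = 1.
Unit clause (a') forces a = 0.
That conflicts with the unit clause (a).
Either choice for e ends in contradiction.
Either choice for b ends in contradiction.
No assignment satisfies every clause.

Unsatisfiable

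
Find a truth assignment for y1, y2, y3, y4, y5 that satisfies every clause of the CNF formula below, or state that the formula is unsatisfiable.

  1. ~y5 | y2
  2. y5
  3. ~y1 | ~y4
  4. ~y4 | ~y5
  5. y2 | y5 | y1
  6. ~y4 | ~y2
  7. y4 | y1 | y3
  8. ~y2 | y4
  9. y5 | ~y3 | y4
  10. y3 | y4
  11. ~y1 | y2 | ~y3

UNSATISFIABLE

(y5) alone gives y5 = 1.
(y2) alone gives y2 = 1.
(~y4) alone gives y4 = 0.
Now (y4) is unsatisfied and unit — conflict.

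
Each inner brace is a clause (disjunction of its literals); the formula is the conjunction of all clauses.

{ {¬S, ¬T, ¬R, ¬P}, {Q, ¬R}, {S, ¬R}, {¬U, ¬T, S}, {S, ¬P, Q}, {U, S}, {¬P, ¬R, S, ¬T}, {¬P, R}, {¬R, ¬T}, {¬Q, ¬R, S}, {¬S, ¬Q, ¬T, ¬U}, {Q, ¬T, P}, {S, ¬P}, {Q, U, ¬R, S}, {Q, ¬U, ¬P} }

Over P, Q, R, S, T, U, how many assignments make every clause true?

11

There are 2^6 = 64 truth assignments over (P, Q, R, S, T, U).
Split on Q. With Q = True, the clauses containing Q are satisfied and ¬Q drops from the rest; 8 of the 2^5 = 32 assignments to the other variables satisfy what remains.
With Q = False, by the same count on the reduced clause set, 3 assignments work.
Total: 8 + 3 = 11.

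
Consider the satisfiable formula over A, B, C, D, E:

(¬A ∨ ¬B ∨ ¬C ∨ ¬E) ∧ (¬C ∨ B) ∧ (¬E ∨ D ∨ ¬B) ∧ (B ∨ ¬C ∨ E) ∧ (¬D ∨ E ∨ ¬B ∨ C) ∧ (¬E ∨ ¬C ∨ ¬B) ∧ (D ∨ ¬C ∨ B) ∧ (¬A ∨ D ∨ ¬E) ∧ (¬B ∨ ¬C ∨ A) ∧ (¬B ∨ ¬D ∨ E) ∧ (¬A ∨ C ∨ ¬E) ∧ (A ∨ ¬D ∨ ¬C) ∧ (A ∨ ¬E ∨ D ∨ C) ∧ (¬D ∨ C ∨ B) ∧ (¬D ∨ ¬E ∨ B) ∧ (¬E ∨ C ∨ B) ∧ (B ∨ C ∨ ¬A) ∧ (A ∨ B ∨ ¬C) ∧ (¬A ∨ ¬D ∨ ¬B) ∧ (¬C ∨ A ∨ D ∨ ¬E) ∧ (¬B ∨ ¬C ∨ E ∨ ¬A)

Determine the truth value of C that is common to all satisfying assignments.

False

Suppose C = True.
Unit clause (B) forces B = True.
Unit clause (¬E) forces E = False.
Unit clause (A) forces A = True.
But (¬A) is also a unit clause — contradiction.
So every satisfying assignment has C = False.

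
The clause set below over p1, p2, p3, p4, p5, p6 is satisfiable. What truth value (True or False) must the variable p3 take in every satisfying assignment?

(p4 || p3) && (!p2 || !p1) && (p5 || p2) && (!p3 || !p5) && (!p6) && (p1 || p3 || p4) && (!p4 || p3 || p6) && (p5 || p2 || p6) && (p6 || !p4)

Suppose p3 = false.
(p4) alone gives p4 = true.
(!p6) alone gives p6 = false.
Now (p6) is unsatisfied and unit — conflict.
So every satisfying assignment has p3 = True.

True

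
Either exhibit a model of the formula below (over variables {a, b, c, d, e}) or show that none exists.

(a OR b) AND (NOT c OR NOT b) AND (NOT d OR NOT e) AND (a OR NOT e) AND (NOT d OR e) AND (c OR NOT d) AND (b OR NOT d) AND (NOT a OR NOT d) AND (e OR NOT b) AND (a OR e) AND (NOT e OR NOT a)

a ↦ true; b ↦ false; c ↦ false; d ↦ false; e ↦ false

Case a = true:
(NOT d) alone gives d = false.
(NOT e) alone gives e = false.
(NOT b) alone gives b = false.
Every clause is now satisfied; c is unconstrained.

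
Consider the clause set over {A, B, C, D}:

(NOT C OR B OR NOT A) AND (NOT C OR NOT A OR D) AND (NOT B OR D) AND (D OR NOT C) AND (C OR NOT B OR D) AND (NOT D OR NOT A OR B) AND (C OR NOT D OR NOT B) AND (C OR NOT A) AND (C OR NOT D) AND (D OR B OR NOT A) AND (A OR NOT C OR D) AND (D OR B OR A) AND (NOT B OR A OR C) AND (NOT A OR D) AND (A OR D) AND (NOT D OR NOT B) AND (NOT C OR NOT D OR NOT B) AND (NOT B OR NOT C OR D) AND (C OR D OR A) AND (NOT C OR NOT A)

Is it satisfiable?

Yes, satisfiable

Try B = false.
Try C = true.
Unit clause (NOT A) forces A = false.
Unit clause (D) forces D = true.
Every clause now holds.
A satisfying assignment: A: false; B: false; C: true; D: true.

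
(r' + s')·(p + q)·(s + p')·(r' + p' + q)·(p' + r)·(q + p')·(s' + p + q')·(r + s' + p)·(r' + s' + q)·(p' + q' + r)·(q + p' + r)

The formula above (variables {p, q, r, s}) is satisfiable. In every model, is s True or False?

False

Suppose s = 1.
From the singleton clause (r'), r = 0.
From the singleton clause (p'), p = 0.
But (p) is also a unit clause — contradiction.
So every satisfying assignment has s = False.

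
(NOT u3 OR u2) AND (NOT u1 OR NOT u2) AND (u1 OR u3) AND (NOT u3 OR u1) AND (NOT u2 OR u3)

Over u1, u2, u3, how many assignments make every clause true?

1

There are 2^3 = 8 truth assignments over (u1, u2, u3).
Check each against the 5 clauses (columns in the order u1, u2, u3):
  F F F  ✗ fails (u1 OR u3)
  F F T  ✗ fails (NOT u3 OR u2)
  F T F  ✗ fails (u1 OR u3)
  F T T  ✗ fails (NOT u3 OR u1)
  T F F  ✓ satisfies all
  T F T  ✗ fails (NOT u3 OR u2)
  T T F  ✗ fails (NOT u1 OR NOT u2)
  T T T  ✗ fails (NOT u1 OR NOT u2)
1 of the 8 rows is a model.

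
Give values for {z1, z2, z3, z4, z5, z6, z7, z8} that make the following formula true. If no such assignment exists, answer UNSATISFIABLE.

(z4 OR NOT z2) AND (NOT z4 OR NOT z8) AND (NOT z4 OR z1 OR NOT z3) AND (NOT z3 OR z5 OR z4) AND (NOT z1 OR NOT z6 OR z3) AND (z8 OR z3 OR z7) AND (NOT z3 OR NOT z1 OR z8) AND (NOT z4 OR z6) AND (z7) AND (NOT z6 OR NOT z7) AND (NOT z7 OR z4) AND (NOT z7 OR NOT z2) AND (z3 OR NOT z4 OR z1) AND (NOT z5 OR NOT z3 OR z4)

(z7) alone gives z7 = true.
(NOT z6) alone gives z6 = false.
(NOT z4) alone gives z4 = false.
That conflicts with the unit clause (z4).

UNSATISFIABLE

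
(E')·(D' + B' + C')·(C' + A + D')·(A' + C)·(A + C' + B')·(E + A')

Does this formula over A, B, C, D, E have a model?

(E') alone gives E = 0.
(A') alone gives A = 0.
Try C = 0.
All clauses hold; B, D can take either value.
A satisfying assignment: A ↦ 0; B ↦ 1; C ↦ 0; D ↦ 0; E ↦ 0.

Yes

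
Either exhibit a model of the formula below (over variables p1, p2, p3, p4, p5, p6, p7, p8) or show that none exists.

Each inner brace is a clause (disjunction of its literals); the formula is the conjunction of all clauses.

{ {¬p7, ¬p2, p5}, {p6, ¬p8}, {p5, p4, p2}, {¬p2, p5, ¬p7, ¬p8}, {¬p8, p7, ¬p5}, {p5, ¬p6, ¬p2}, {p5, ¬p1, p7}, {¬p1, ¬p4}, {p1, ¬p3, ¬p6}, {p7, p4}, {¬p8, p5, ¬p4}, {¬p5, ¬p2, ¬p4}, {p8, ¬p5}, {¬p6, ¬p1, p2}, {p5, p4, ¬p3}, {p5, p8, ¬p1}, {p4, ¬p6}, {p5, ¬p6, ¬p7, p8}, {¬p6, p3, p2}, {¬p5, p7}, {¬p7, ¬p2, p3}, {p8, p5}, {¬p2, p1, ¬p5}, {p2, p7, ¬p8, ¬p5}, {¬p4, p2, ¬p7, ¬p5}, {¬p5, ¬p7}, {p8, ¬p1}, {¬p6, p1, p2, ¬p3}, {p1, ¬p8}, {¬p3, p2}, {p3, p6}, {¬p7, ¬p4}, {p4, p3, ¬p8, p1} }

Suppose p6 = True.
(p4) alone gives p4 = True.
(¬p1) alone gives p1 = False.
(¬p3) alone gives p3 = False.
(p2) alone gives p2 = True.
(p5) alone gives p5 = True.
But (¬p5) is also a unit clause — contradiction.
Backtrack on p6: now try p6 = False.
(¬p8) alone gives p8 = False.
(¬p5) alone gives p5 = False.
But (p5) is also a unit clause — contradiction.
Either choice for p6 ends in contradiction.

UNSATISFIABLE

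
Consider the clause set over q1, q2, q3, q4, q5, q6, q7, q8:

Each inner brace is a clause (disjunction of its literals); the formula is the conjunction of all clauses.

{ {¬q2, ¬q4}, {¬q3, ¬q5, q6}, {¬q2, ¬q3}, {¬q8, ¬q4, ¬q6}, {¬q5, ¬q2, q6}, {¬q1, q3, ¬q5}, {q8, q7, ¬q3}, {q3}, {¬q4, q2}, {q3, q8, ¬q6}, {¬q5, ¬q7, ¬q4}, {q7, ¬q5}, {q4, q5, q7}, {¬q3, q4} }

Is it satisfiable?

From the singleton clause (q3), q3 = True.
From the singleton clause (¬q2), q2 = False.
From the singleton clause (¬q4), q4 = False.
But (q4) is also a unit clause — contradiction.
No assignment satisfies every clause.

No, unsatisfiable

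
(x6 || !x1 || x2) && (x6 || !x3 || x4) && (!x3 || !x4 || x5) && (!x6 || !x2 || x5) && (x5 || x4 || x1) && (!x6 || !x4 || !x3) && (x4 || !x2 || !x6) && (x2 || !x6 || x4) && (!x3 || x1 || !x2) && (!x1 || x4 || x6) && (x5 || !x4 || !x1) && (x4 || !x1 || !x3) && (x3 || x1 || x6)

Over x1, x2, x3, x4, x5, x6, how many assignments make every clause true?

There are 2^6 = 64 truth assignments over (x1, x2, x3, x4, x5, x6).
Split on x6. With x6 = true, the clauses containing x6 are satisfied and !x6 drops from the rest; 5 of the 2^5 = 32 assignments to the other variables satisfy what remains.
With x6 = false, by the same count on the reduced clause set, 3 assignments work.
Total: 5 + 3 = 8.

8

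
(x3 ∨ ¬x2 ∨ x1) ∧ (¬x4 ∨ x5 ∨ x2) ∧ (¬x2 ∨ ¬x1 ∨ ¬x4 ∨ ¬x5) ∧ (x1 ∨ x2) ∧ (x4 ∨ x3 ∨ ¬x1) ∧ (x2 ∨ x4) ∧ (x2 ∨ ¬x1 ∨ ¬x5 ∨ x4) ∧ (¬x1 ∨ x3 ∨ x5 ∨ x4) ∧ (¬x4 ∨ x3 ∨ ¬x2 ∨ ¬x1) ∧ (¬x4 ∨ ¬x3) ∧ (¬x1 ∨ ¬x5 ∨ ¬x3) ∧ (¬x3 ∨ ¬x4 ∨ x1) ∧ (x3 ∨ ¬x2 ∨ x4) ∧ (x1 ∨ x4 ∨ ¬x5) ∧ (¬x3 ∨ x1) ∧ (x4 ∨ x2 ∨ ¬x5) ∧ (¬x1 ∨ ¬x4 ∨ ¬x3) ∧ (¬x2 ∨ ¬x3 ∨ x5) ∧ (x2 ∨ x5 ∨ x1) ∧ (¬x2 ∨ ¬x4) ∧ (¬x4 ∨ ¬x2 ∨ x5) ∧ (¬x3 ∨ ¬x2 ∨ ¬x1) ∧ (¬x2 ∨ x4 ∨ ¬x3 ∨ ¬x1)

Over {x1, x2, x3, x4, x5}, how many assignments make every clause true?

1

There are 2^5 = 32 truth assignments over (x1, x2, x3, x4, x5).
Split on x4. With x4 = True, the clauses containing x4 are satisfied and ¬x4 drops from the rest; 1 of the 2^4 = 16 assignments to the other variables satisfy what remains.
With x4 = False, by the same count on the reduced clause set, 0 assignments work.
(One model: x1=T, x2=F, x3=F, x4=T, x5=T.)
Total: 1 + 0 = 1.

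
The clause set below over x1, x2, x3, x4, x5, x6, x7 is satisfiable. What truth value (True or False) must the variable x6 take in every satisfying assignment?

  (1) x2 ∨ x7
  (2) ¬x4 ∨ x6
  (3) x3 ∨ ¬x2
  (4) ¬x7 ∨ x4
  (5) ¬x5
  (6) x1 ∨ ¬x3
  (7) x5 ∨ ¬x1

Suppose x6 = False.
(¬x4) alone gives x4 = False.
(¬x7) alone gives x7 = False.
(x2) alone gives x2 = True.
(x3) alone gives x3 = True.
(¬x5) alone gives x5 = False.
(x1) alone gives x1 = True.
Now (¬x1) is unsatisfied and unit — conflict.
So every satisfying assignment has x6 = True.

True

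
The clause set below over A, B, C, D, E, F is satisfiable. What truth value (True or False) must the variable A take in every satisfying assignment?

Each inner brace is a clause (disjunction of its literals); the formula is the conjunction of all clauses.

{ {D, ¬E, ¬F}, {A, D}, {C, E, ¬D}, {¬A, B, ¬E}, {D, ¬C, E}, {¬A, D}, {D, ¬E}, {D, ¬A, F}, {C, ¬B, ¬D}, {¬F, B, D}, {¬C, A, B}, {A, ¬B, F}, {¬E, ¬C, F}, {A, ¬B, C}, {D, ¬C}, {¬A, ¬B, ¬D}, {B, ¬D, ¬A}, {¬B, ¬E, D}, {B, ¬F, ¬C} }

Suppose A = True.
(D) alone gives D = True.
(¬B) alone gives B = False.
Now (B) is unsatisfied and unit — conflict.
So every satisfying assignment has A = False.

False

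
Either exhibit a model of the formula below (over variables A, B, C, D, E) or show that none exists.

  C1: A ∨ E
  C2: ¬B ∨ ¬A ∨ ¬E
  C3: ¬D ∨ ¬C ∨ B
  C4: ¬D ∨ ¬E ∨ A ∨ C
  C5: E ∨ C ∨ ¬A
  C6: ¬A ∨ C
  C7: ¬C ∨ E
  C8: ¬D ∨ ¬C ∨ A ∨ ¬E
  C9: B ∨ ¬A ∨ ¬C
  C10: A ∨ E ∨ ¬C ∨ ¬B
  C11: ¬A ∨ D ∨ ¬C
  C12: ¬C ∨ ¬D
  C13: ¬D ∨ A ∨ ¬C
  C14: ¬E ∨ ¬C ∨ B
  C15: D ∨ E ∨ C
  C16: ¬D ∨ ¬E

Suppose A = False.
(E) alone gives E = True.
(¬D) alone gives D = False.
Suppose C = True.
(B) alone gives B = True.
This assignment satisfies each clause.

A ↦ False; B ↦ True; C ↦ True; D ↦ False; E ↦ True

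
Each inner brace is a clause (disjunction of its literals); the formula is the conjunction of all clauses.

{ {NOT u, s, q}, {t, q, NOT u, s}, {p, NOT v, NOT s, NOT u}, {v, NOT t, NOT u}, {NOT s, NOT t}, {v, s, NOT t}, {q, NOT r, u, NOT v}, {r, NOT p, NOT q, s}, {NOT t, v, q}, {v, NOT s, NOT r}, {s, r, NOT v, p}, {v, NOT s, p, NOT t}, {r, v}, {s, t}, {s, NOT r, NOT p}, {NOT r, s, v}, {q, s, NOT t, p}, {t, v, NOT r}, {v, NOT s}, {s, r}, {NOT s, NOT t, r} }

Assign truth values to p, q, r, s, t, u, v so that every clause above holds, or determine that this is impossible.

Try s = true.
Unit clause (NOT t) forces t = false.
Unit clause (v) forces v = true.
Try p = true.
Try q = false.
Try r = true.
Unit clause (u) forces u = true.
Every clause now holds.

p ↦ true; q ↦ false; r ↦ true; s ↦ true; t ↦ false; u ↦ true; v ↦ true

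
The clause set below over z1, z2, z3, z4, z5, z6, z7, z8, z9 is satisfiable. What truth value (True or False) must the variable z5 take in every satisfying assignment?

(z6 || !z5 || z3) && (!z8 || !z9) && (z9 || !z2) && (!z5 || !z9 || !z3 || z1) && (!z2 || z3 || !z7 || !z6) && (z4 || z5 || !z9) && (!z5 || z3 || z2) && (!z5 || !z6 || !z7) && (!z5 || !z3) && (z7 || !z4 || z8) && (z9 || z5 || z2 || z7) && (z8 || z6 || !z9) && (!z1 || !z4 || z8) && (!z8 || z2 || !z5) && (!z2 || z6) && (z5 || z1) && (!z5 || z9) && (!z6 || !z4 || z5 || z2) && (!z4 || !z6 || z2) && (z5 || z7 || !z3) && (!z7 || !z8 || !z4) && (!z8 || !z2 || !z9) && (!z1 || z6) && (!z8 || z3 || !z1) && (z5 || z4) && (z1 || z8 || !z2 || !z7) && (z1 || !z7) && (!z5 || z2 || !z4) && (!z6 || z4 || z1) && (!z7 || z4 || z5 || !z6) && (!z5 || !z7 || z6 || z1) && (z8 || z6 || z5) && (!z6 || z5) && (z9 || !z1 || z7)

True

Suppose z5 = false.
From the singleton clause (z1), z1 = true.
From the singleton clause (z6), z6 = true.
That conflicts with the unit clause (!z6).
So every satisfying assignment has z5 = True.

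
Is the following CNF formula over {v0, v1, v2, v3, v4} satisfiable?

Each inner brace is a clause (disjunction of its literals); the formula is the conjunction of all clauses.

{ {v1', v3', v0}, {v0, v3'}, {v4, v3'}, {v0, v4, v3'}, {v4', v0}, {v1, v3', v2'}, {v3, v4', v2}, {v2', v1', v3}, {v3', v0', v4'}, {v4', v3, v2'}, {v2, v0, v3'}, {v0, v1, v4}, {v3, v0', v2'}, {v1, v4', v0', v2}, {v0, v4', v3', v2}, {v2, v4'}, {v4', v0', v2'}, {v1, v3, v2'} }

Try v0 = 1.
Try v4 = 0.
From the singleton clause (v3'), v3 = 0.
From the singleton clause (v2'), v2 = 0.
Every clause is now satisfied; v1 is unconstrained.
A satisfying assignment: v0=1; v1=1; v2=0; v3=0; v4=0.

Yes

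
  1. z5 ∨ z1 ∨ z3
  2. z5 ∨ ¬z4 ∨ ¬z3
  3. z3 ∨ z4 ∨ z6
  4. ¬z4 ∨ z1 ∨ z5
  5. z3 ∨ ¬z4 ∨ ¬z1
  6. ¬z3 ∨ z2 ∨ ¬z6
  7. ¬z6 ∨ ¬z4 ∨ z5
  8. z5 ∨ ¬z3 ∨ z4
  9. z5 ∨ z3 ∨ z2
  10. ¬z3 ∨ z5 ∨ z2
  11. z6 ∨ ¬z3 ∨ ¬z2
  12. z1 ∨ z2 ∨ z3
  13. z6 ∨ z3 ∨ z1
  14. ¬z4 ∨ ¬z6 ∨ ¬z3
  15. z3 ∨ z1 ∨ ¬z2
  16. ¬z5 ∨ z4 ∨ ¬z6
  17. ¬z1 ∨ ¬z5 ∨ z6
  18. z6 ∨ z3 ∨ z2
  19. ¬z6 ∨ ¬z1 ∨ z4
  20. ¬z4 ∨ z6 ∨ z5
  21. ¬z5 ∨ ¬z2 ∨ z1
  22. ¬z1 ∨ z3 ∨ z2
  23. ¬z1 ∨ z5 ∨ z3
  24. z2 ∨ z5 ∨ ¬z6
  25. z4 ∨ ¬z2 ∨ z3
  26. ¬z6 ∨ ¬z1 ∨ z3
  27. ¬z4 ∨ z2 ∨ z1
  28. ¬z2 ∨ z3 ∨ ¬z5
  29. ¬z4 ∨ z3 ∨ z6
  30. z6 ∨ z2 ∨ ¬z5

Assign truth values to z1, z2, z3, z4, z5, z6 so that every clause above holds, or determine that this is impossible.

UNSATISFIABLE

Branch on z5: set z5 = True.
Branch on z4: set z4 = True.
Branch on z3: set z3 = True.
Unit clause (¬z6) forces z6 = False.
Unit clause (¬z2) forces z2 = False.
Now (z2) is unsatisfied and unit — conflict.
Backtrack on z3: now try z3 = False.
Unit clause (¬z1) forces z1 = False.
Unit clause (z2) forces z2 = True.
Now (¬z2) is unsatisfied and unit — conflict.
Neither z3 = True nor z3 = False works.
Backtrack on z4: now try z4 = False.
Unit clause (¬z6) forces z6 = False.
Unit clause (z3) forces z3 = True.
Unit clause (¬z2) forces z2 = False.
Now (z2) is unsatisfied and unit — conflict.
Neither z4 = True nor z4 = False works.
Backtrack on z5: now try z5 = False.
Branch on z1: set z1 = True.
Unit clause (z3) forces z3 = True.
Unit clause (¬z4) forces z4 = False.
Now (z4) is unsatisfied and unit — conflict.
Backtrack on z1: now try z1 = False.
Unit clause (z3) forces z3 = True.
Unit clause (¬z4) forces z4 = False.
Now (z4) is unsatisfied and unit — conflict.
Neither z1 = True nor z1 = False works.
Neither z5 = True nor z5 = False works.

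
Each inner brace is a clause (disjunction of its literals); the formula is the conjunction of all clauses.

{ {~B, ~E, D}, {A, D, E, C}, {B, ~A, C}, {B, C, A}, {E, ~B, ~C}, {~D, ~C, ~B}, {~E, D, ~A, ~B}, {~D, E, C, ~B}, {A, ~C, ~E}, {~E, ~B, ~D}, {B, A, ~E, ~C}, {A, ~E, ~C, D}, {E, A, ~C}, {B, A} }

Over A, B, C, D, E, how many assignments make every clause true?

5

There are 2^5 = 32 truth assignments over (A, B, C, D, E).
Split on E. With E = 1, the clauses containing E are satisfied and ~E drops from the rest; 2 of the 2^4 = 16 assignments to the other variables satisfy what remains.
With E = 0, by the same count on the reduced clause set, 3 assignments work.
(One model: A=T, B=F, C=T, D=F, E=F.)
Total: 2 + 3 = 5.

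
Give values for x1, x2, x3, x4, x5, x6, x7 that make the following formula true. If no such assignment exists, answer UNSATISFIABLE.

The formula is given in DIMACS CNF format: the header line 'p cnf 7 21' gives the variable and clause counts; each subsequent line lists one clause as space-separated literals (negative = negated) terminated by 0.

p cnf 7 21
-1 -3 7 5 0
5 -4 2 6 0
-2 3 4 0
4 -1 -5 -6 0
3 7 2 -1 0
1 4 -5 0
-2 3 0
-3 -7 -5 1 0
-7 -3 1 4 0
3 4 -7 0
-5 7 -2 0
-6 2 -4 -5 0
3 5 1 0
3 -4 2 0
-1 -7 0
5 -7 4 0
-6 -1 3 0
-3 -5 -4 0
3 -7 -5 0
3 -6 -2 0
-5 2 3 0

Try x2 = False.
Try x3 = True.
Try x1 = False.
Try x4 = False.
Unit clause (¬x5) forces x5 = False.
Unit clause (¬x7) forces x7 = False.
No clause remains; x6 is free.

x1 ↦ False, x2 ↦ False, x3 ↦ True, x4 ↦ False, x5 ↦ False, x6 ↦ False, x7 ↦ False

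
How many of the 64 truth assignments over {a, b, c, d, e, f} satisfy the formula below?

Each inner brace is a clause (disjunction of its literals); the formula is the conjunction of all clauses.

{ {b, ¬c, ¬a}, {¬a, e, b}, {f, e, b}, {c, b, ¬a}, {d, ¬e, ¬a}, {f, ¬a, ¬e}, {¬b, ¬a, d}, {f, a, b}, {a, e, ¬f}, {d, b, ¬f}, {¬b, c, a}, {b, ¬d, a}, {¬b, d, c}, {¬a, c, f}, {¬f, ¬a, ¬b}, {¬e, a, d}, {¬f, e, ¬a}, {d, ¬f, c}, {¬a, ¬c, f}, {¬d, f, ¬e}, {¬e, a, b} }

3

There are 2^6 = 64 truth assignments over (a, b, c, d, e, f).
Split on d. With d = True, the clauses containing d are satisfied and ¬d drops from the rest; 2 of the 2^5 = 32 assignments to the other variables satisfy what remains.
With d = False, by the same count on the reduced clause set, 1 assignment works.
Total: 2 + 1 = 3.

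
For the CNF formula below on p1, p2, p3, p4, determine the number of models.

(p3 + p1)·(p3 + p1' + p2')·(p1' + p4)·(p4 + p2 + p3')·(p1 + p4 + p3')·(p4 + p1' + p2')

5

There are 2^4 = 16 truth assignments over (p1, p2, p3, p4).
Split on p4. With p4 = 1, the clauses containing p4 are satisfied and p4' drops from the rest; 5 of the 2^3 = 8 assignments to the other variables satisfy what remains.
With p4 = 0, by the same count on the reduced clause set, 0 assignments work.
Total: 5 + 0 = 5.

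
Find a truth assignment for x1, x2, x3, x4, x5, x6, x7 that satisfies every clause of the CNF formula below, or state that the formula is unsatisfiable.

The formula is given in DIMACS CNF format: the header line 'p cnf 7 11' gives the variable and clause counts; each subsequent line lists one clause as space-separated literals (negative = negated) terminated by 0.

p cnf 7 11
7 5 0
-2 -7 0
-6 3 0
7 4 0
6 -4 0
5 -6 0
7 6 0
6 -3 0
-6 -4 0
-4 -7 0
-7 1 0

Try x7 = True.
From the singleton clause (¬x2), x2 = False.
From the singleton clause (¬x4), x4 = False.
From the singleton clause (x1), x1 = True.
Try x6 = False.
From the singleton clause (¬x3), x3 = False.
No clause remains; x5 is free.

x1=True,  x2=False,  x3=False,  x4=False,  x5=False,  x6=False,  x7=True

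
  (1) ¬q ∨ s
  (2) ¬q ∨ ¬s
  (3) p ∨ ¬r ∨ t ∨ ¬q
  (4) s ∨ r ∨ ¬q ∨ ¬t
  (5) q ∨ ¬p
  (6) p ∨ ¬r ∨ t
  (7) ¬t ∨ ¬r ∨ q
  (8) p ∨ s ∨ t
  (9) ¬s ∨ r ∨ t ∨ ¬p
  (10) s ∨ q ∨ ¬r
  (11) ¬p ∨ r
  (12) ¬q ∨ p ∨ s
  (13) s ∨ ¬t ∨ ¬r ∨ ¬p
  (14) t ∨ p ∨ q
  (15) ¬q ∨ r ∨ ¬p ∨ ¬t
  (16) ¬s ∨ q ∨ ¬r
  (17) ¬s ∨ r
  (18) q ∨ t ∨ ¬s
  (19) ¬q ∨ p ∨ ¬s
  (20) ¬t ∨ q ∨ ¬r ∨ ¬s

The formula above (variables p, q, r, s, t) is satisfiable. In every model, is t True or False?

True

Suppose t = False.
Suppose q = False.
The clause (¬p) is unit, so p = False.
That conflicts with the unit clause (p).
That branch fails; take q = True instead.
The clause (s) is unit, so s = True.
That conflicts with the unit clause (¬s).
Both values of q lead to a conflict.
So every satisfying assignment has t = True.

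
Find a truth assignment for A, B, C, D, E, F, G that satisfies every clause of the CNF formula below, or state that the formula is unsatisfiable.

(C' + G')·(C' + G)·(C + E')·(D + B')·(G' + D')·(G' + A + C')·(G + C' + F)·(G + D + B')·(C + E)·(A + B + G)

UNSATISFIABLE

Try C = 0.
From the singleton clause (E'), E = 0.
But (E) is also a unit clause — contradiction.
So C must be the other value — set C = 1.
From the singleton clause (G'), G = 0.
But (G) is also a unit clause — contradiction.
Either choice for C ends in contradiction.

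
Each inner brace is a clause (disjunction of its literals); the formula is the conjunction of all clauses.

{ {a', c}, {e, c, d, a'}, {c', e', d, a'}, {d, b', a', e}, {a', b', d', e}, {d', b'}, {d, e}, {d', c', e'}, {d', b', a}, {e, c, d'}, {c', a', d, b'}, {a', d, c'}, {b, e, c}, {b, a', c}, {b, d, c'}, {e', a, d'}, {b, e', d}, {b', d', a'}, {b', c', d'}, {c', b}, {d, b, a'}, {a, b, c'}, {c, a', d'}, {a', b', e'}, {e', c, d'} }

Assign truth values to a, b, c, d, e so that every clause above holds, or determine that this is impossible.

a=0,  b=1,  c=1,  d=0,  e=1

Branch on a: set a = 0.
Branch on d: set d = 0.
The clause (e) is unit, so e = 1.
The clause (b) is unit, so b = 1.
No clause remains; c is free.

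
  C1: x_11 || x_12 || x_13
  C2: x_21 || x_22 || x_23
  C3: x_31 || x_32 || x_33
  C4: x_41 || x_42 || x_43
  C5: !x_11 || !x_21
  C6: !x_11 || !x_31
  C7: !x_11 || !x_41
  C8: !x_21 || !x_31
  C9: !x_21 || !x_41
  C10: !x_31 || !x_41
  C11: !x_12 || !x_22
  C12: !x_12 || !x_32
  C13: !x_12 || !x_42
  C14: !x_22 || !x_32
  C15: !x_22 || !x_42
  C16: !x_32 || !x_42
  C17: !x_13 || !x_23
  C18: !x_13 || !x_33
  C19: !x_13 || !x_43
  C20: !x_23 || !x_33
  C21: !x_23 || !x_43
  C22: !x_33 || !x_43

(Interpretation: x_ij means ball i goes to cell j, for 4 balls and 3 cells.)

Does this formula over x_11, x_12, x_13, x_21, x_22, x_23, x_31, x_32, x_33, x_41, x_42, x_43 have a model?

No, unsatisfiable

Case x_11 = false:
Case x_12 = true:
The clause (!x_22) is unit, so x_22 = false.
The clause (!x_32) is unit, so x_32 = false.
The clause (!x_42) is unit, so x_42 = false.
Case x_21 = true:
The clause (!x_31) is unit, so x_31 = false.
The clause (x_33) is unit, so x_33 = true.
The clause (!x_41) is unit, so x_41 = false.
The clause (x_43) is unit, so x_43 = true.
But (!x_43) is also a unit clause — contradiction.
Backtrack on x_21: now try x_21 = false.
The clause (x_23) is unit, so x_23 = true.
The clause (!x_13) is unit, so x_13 = false.
The clause (!x_33) is unit, so x_33 = false.
The clause (x_31) is unit, so x_31 = true.
The clause (!x_41) is unit, so x_41 = false.
The clause (x_43) is unit, so x_43 = true.
But (!x_43) is also a unit clause — contradiction.
Either choice for x_21 ends in contradiction.
Backtrack on x_12: now try x_12 = false.
The clause (x_13) is unit, so x_13 = true.
The clause (!x_23) is unit, so x_23 = false.
The clause (!x_33) is unit, so x_33 = false.
The clause (!x_43) is unit, so x_43 = false.
Case x_21 = true:
The clause (!x_31) is unit, so x_31 = false.
The clause (x_32) is unit, so x_32 = true.
The clause (!x_41) is unit, so x_41 = false.
The clause (x_42) is unit, so x_42 = true.
But (!x_42) is also a unit clause — contradiction.
Backtrack on x_21: now try x_21 = false.
The clause (x_22) is unit, so x_22 = true.
The clause (!x_32) is unit, so x_32 = false.
The clause (x_31) is unit, so x_31 = true.
The clause (!x_41) is unit, so x_41 = false.
The clause (x_42) is unit, so x_42 = true.
But (!x_42) is also a unit clause — contradiction.
Either choice for x_21 ends in contradiction.
Either choice for x_12 ends in contradiction.
Backtrack on x_11: now try x_11 = true.
The clause (!x_21) is unit, so x_21 = false.
The clause (!x_31) is unit, so x_31 = false.
The clause (!x_41) is unit, so x_41 = false.
Case x_22 = true:
The clause (!x_12) is unit, so x_12 = false.
The clause (!x_32) is unit, so x_32 = false.
The clause (x_33) is unit, so x_33 = true.
The clause (!x_42) is unit, so x_42 = false.
The clause (x_43) is unit, so x_43 = true.
But (!x_43) is also a unit clause — contradiction.
Backtrack on x_22: now try x_22 = false.
The clause (x_23) is unit, so x_23 = true.
The clause (!x_13) is unit, so x_13 = false.
The clause (!x_33) is unit, so x_33 = false.
The clause (x_32) is unit, so x_32 = true.
The clause (!x_12) is unit, so x_12 = false.
The clause (!x_42) is unit, so x_42 = false.
The clause (x_43) is unit, so x_43 = true.
But (!x_43) is also a unit clause — contradiction.
Either choice for x_22 ends in contradiction.
Either choice for x_11 ends in contradiction.
No assignment satisfies every clause.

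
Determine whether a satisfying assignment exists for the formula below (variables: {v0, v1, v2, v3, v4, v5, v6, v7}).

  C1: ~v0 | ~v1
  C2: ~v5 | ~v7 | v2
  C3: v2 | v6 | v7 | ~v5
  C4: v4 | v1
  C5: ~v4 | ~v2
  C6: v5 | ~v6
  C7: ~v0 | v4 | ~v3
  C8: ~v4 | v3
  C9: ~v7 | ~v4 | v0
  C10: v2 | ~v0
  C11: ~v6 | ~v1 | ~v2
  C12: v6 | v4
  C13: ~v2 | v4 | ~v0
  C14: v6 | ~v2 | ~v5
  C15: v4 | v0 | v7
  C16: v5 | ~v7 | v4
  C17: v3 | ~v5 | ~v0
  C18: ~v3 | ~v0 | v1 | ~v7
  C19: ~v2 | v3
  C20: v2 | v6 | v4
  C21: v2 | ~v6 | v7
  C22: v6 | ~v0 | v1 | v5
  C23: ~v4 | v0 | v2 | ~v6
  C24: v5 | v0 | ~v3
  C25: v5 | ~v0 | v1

No

Branch on v0: set v0 = 0.
Branch on v4: set v4 = 1.
(~v2) alone gives v2 = 0.
(v3) alone gives v3 = 1.
(~v7) alone gives v7 = 0.
(~v6) alone gives v6 = 0.
(~v5) alone gives v5 = 0.
But (v5) is also a unit clause — contradiction.
Undo v4 and try v4 = 0.
(v1) alone gives v1 = 1.
(v6) alone gives v6 = 1.
(v5) alone gives v5 = 1.
(~v2) alone gives v2 = 0.
(~v7) alone gives v7 = 0.
But (v7) is also a unit clause — contradiction.
Both values of v4 lead to a conflict.
Undo v0 and try v0 = 1.
(~v1) alone gives v1 = 0.
(v4) alone gives v4 = 1.
(~v2) alone gives v2 = 0.
But (v2) is also a unit clause — contradiction.
Both values of v0 lead to a conflict.
No assignment satisfies every clause.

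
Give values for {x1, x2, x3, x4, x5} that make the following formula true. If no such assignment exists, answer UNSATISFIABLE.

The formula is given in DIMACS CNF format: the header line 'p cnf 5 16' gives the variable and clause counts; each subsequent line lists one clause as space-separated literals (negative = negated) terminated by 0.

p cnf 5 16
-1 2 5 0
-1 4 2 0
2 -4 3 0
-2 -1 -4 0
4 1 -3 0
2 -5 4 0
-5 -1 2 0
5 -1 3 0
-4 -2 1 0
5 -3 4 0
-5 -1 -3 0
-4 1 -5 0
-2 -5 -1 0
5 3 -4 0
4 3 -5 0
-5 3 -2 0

Branch on x1: set x1 = False.
Branch on x4: set x4 = False.
Unit clause (¬x3) forces x3 = False.
Unit clause (¬x5) forces x5 = False.
All clauses hold; x2 can take either value.

x1: False, x2: False, x3: False, x4: False, x5: False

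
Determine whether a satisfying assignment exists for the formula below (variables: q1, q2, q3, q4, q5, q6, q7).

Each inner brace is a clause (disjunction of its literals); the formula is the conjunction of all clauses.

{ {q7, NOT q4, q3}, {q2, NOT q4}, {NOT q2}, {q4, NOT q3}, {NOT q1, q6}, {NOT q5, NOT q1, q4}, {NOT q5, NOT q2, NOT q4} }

Satisfiable

(NOT q2) alone gives q2 = false.
(NOT q4) alone gives q4 = false.
(NOT q3) alone gives q3 = false.
Try q1 = true.
(q6) alone gives q6 = true.
(NOT q5) alone gives q5 = false.
All clauses hold; q7 can take either value.
A satisfying assignment: q1=true, q2=false, q3=false, q4=false, q5=false, q6=true, q7=false.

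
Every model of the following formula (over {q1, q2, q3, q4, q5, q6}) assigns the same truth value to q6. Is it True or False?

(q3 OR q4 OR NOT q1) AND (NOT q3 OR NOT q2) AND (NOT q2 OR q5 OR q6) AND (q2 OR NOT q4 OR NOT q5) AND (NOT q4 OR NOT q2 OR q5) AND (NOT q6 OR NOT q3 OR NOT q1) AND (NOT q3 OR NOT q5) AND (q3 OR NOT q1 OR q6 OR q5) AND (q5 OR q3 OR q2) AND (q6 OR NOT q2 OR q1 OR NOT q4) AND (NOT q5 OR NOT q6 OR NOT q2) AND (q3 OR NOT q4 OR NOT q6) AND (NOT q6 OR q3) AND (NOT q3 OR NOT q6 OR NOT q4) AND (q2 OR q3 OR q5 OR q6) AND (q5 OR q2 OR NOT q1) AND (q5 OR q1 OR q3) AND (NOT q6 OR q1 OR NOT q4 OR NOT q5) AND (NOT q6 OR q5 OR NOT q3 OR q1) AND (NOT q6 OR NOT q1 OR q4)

Suppose q6 = true.
(q3) alone gives q3 = true.
(NOT q2) alone gives q2 = false.
(NOT q1) alone gives q1 = false.
(NOT q5) alone gives q5 = false.
That conflicts with the unit clause (q5).
So every satisfying assignment has q6 = False.

False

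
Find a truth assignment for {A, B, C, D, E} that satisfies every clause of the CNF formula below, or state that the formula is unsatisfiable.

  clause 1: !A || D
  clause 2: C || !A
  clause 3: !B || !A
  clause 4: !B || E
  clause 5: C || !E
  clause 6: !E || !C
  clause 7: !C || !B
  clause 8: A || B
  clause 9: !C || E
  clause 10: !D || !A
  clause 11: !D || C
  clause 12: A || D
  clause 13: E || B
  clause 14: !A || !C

Try A = false.
From the singleton clause (B), B = true.
From the singleton clause (E), E = true.
From the singleton clause (C), C = true.
That conflicts with the unit clause (!C).
That branch fails; take A = true instead.
From the singleton clause (D), D = true.
That conflicts with the unit clause (!D).
Both values of A lead to a conflict.

UNSATISFIABLE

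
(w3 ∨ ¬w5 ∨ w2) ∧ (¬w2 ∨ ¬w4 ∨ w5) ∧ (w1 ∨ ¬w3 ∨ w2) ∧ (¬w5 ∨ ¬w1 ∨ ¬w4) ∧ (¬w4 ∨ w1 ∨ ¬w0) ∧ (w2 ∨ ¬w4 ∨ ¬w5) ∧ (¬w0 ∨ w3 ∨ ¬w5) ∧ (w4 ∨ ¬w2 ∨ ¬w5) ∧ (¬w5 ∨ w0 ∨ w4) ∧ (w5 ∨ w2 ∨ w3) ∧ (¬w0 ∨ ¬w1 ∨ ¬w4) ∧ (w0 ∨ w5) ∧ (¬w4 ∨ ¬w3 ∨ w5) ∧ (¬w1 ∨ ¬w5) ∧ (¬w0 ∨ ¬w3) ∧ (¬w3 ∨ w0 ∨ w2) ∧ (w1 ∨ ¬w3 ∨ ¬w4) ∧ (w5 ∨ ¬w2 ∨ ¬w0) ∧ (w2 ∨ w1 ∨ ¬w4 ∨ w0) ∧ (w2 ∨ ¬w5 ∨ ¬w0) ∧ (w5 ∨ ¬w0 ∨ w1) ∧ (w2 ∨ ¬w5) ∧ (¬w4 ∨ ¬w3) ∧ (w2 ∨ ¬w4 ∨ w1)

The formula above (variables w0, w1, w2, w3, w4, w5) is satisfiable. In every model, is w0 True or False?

Suppose w0 = True.
From the singleton clause (¬w3), w3 = False.
From the singleton clause (¬w5), w5 = False.
From the singleton clause (w2), w2 = True.
Now (¬w2) is unsatisfied and unit — conflict.
So every satisfying assignment has w0 = False.

False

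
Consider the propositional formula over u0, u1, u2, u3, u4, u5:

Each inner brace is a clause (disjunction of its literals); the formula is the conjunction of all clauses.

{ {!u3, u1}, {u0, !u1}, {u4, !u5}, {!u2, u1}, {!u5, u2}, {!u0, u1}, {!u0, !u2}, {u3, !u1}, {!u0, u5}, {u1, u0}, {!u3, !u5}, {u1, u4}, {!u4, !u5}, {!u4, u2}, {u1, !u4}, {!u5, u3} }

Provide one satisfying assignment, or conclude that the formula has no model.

UNSATISFIABLE

Suppose u3 = false.
Unit clause (!u1) forces u1 = false.
Unit clause (!u2) forces u2 = false.
Unit clause (!u5) forces u5 = false.
Unit clause (!u0) forces u0 = false.
That conflicts with the unit clause (u0).
So u3 must be the other value — set u3 = true.
Unit clause (u1) forces u1 = true.
Unit clause (u0) forces u0 = true.
Unit clause (!u2) forces u2 = false.
Unit clause (!u5) forces u5 = false.
That conflicts with the unit clause (u5).
Either choice for u3 ends in contradiction.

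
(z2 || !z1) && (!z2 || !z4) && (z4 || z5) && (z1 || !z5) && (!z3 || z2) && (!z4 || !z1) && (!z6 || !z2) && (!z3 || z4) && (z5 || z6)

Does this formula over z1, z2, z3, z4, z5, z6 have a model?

Suppose z2 = true.
From the singleton clause (!z4), z4 = false.
From the singleton clause (z5), z5 = true.
From the singleton clause (z1), z1 = true.
From the singleton clause (!z6), z6 = false.
From the singleton clause (!z3), z3 = false.
This assignment satisfies each clause.
A satisfying assignment: z1 ↦ true; z2 ↦ true; z3 ↦ false; z4 ↦ false; z5 ↦ true; z6 ↦ false.

Satisfiable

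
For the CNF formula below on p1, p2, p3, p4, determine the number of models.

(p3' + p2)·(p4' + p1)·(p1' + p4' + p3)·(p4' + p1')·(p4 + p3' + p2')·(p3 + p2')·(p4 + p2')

There are 2^4 = 16 truth assignments over (p1, p2, p3, p4).
Check each against the 7 clauses (columns in the order p1, p2, p3, p4):
  F F F F  ✓ satisfies all
  F F F T  ✗ fails (p4' + p1)
  F F T F  ✗ fails (p3' + p2)
  F F T T  ✗ fails (p3' + p2)
  F T F F  ✗ fails (p3 + p2')
  F T F T  ✗ fails (p4' + p1)
  F T T F  ✗ fails (p4 + p3' + p2')
  F T T T  ✗ fails (p4' + p1)
  T F F F  ✓ satisfies all
  T F F T  ✗ fails (p1' + p4' + p3)
  T F T F  ✗ fails (p3' + p2)
  T F T T  ✗ fails (p3' + p2)
  T T F F  ✗ fails (p3 + p2')
  T T F T  ✗ fails (p1' + p4' + p3)
  T T T F  ✗ fails (p4 + p3' + p2')
  T T T T  ✗ fails (p4' + p1')
2 of the 16 rows are models.

2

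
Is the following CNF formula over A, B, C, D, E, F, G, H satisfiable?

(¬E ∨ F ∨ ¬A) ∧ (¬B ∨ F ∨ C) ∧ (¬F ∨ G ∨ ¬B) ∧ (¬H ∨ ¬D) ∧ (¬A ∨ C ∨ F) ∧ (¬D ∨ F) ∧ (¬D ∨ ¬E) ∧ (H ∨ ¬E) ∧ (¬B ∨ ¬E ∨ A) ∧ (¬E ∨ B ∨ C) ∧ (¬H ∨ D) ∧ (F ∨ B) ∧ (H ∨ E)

Case H = False:
The clause (¬E) is unit, so E = False.
That conflicts with the unit clause (E).
Undo H and try H = True.
The clause (¬D) is unit, so D = False.
That conflicts with the unit clause (D).
Both values of H lead to a conflict.
No assignment satisfies every clause.

Unsatisfiable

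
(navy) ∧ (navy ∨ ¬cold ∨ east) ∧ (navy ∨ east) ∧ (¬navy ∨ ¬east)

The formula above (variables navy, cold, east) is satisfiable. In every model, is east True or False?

Suppose east = True.
The clause (navy) is unit, so navy = True.
That conflicts with the unit clause (¬navy).
So every satisfying assignment has east = False.

False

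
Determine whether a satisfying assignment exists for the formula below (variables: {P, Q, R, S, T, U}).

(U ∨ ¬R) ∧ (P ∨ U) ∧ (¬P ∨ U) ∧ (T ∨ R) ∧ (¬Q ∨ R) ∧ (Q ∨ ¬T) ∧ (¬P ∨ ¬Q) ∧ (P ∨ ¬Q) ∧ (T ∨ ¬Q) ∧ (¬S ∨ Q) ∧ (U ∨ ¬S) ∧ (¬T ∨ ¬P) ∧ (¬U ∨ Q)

Unsatisfiable

Try U = True.
(Q) alone gives Q = True.
(R) alone gives R = True.
(¬P) alone gives P = False.
But (P) is also a unit clause — contradiction.
Backtrack on U: now try U = False.
(¬R) alone gives R = False.
(P) alone gives P = True.
But (¬P) is also a unit clause — contradiction.
Both values of U lead to a conflict.
No assignment satisfies every clause.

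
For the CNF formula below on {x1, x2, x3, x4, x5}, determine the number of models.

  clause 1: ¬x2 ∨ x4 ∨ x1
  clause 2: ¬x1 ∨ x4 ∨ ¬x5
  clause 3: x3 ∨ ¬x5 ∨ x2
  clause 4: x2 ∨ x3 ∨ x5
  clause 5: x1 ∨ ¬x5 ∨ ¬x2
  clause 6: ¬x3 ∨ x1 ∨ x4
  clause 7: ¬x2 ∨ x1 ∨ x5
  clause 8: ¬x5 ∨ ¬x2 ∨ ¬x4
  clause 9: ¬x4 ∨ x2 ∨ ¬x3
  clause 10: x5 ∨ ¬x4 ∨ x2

5

There are 2^5 = 32 truth assignments over (x1, x2, x3, x4, x5).
Split on x4. With x4 = True, the clauses containing x4 are satisfied and ¬x4 drops from the rest; 2 of the 2^4 = 16 assignments to the other variables satisfy what remains.
With x4 = False, by the same count on the reduced clause set, 3 assignments work.
(One model: x1=T, x2=F, x3=T, x4=F, x5=F.)
Total: 2 + 3 = 5.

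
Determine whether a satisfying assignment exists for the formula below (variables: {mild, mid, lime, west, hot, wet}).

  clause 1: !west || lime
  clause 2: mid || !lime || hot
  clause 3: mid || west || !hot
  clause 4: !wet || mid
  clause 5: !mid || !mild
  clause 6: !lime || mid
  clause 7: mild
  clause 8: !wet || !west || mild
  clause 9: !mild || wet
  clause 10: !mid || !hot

From the singleton clause (mild), mild = true.
From the singleton clause (!mid), mid = false.
From the singleton clause (!wet), wet = false.
But (wet) is also a unit clause — contradiction.
No assignment satisfies every clause.

No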